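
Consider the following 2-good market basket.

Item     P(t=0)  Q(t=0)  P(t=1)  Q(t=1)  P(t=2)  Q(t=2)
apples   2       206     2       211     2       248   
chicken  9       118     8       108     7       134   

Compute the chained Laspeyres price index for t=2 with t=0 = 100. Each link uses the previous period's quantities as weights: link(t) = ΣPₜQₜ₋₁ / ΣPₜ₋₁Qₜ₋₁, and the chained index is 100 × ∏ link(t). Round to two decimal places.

84.27

Link t=0→t=1:
ΣP(t=1)Q(t=0) = 2×206 + 8×118 = 412 + 944 = 1356
ΣP(t=0)Q(t=0) = 2×206 + 9×118 = 412 + 1062 = 1474
link = 1356/1474 = 0.919946
Link t=1→t=2:
ΣP(t=2)Q(t=1) = 2×211 + 7×108 = 422 + 756 = 1178
ΣP(t=1)Q(t=1) = 2×211 + 8×108 = 422 + 864 = 1286
link = 1178/1286 = 0.916019
Chained index = 100 × 0.919946 × 0.916019 = 84.2687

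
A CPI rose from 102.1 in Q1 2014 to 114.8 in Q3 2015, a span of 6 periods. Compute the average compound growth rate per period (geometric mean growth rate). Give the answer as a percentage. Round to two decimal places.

Growth factor = (114.8/102.1)^(1/6) = (1.124388)^(1/6) = 1.019732
Growth rate = 1.019732 − 1 = 0.019732 = 1.9732%

1.97%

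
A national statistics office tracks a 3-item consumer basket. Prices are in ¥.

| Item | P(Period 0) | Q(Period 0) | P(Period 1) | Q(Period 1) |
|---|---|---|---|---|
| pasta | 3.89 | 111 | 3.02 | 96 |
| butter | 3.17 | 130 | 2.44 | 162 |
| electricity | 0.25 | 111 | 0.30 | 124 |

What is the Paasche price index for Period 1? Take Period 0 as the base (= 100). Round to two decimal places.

Paasche price index uses current-period quantities as weights.
ΣP(Period 1)·Q(Period 1) = 3.02×96 + 2.44×162 + 0.30×124 = 289.92 + 395.28 + 37.2 = 722.4
ΣP(Period 0)·Q(Period 1) = 3.89×96 + 3.17×162 + 0.25×124 = 373.44 + 513.54 + 31 = 917.98
Index = 722.4 / 917.98 × 100 = 78.6945

78.69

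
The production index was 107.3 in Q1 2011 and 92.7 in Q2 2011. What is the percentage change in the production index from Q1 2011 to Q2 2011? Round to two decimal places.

-13.61%

Change = (92.7 − 107.3) / 107.3 × 100
       = -14.6 / 107.3 × 100 = -13.6067%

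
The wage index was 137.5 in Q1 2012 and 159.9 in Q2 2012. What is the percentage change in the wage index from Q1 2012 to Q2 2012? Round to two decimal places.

Change = (159.9 − 137.5) / 137.5 × 100
       = 22.4 / 137.5 × 100 = 16.2909%

16.29%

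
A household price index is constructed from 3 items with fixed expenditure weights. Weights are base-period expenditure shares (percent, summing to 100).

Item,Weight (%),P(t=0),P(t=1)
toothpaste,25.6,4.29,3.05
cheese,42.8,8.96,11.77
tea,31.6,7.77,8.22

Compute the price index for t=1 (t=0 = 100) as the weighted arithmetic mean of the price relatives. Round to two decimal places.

107.85

toothpaste: 25.6 × (3.05/4.29) = 25.6 × 0.710956 = 18.2005
cheese: 42.8 × (11.77/8.96) = 42.8 × 1.313616 = 56.2228
tea: 31.6 × (8.22/7.77) = 31.6 × 1.057915 = 33.4301
Index = Σ wᵢ·(p₁ᵢ/p₀ᵢ) = 18.2005 + 56.2228 + 33.4301 = 107.8533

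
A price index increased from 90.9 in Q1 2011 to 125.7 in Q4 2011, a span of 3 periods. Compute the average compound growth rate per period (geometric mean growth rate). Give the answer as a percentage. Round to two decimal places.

11.41%

Growth factor = (125.7/90.9)^(1/3) = (1.382838)^(1/3) = 1.114099
Growth rate = 1.114099 − 1 = 0.114099 = 11.4099%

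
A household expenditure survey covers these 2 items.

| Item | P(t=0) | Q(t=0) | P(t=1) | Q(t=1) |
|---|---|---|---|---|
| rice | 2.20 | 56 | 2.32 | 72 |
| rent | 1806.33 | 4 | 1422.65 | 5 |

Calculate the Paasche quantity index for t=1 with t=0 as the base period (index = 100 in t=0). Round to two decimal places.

125.08

Paasche quantity index uses current-period prices as weights.
ΣP(t=1)·Q(t=1) = 2.32×72 + 1422.65×5 = 167.04 + 7113.25 = 7280.29
ΣP(t=1)·Q(t=0) = 2.32×56 + 1422.65×4 = 129.92 + 5690.6 = 5820.52
Index = 7280.29 / 5820.52 × 100 = 125.0797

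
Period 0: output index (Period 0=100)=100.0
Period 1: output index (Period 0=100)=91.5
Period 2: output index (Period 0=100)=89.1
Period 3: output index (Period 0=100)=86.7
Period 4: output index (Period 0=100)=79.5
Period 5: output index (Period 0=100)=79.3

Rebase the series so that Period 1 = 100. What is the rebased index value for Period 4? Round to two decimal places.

86.89

Rebased(Period 4) = 79.5 / 91.5 × 100 = 86.8852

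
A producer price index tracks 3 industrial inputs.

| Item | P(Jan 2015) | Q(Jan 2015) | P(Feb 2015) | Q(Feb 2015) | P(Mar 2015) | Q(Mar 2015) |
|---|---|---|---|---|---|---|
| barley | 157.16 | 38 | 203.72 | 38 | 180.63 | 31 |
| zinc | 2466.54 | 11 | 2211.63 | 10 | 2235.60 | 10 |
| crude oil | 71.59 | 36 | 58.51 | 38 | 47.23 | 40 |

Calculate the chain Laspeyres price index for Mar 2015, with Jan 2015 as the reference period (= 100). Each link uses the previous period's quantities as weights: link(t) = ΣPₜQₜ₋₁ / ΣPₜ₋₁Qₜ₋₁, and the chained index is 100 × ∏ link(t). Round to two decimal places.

92.60

Link Jan 2015→Feb 2015:
ΣP(Feb 2015)Q(Jan 2015) = 203.72×38 + 2211.63×11 + 58.51×36 = 7741.36 + 24327.93 + 2106.36 = 34175.65
ΣP(Jan 2015)Q(Jan 2015) = 157.16×38 + 2466.54×11 + 71.59×36 = 5972.08 + 27131.94 + 2577.24 = 35681.26
link = 34175.65/35681.26 = 0.957804
Link Feb 2015→Mar 2015:
ΣP(Mar 2015)Q(Feb 2015) = 180.63×38 + 2235.60×10 + 47.23×38 = 6863.94 + 22356 + 1794.74 = 31014.68
ΣP(Feb 2015)Q(Feb 2015) = 203.72×38 + 2211.63×10 + 58.51×38 = 7741.36 + 22116.3 + 2223.38 = 32081.04
link = 31014.68/32081.04 = 0.966760
Chained index = 100 × 0.957804 × 0.966760 = 92.5967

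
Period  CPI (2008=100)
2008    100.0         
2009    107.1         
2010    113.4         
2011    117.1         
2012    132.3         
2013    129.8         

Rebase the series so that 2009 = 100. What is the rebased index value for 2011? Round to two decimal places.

Rebased(2011) = 117.1 / 107.1 × 100 = 109.3371

109.34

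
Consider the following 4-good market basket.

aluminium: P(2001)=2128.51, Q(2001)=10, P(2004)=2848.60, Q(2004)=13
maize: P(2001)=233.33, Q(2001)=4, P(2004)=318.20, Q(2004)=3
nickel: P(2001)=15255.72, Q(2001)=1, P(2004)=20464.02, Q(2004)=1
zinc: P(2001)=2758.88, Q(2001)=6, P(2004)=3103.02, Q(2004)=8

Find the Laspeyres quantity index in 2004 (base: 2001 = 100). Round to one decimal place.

121.6

Laspeyres quantity index uses base-period prices as weights.
ΣP(2001)·Q(2004) = 2128.51×13 + 233.33×3 + 15255.72×1 + 2758.88×8 = 27670.63 + 699.99 + 15255.72 + 22071.04 = 65697.38
ΣP(2001)·Q(2001) = 2128.51×10 + 233.33×4 + 15255.72×1 + 2758.88×6 = 21285.1 + 933.32 + 15255.72 + 16553.28 = 54027.42
Index = 65697.38 / 54027.42 × 100 = 121.6001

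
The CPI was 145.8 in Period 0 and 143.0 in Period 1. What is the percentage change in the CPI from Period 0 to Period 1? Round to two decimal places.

-1.92%

Change = (143.0 − 145.8) / 145.8 × 100
       = -2.8 / 145.8 × 100 = -1.9204%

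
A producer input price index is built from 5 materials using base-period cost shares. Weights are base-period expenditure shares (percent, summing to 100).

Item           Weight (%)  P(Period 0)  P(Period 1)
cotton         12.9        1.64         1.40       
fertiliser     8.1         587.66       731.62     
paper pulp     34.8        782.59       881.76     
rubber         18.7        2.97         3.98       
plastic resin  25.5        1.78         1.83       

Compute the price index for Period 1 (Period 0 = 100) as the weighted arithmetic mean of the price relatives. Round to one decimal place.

cotton: 12.9 × (1.40/1.64) = 12.9 × 0.853659 = 11.0122
fertiliser: 8.1 × (731.62/587.66) = 8.1 × 1.244972 = 10.0843
paper pulp: 34.8 × (881.76/782.59) = 34.8 × 1.126720 = 39.2099
rubber: 18.7 × (3.98/2.97) = 18.7 × 1.340067 = 25.0593
plastic resin: 25.5 × (1.83/1.78) = 25.5 × 1.028090 = 26.2163
Index = Σ wᵢ·(p₁ᵢ/p₀ᵢ) = 11.0122 + 10.0843 + 39.2099 + 25.0593 + 26.2163 = 111.5819

111.6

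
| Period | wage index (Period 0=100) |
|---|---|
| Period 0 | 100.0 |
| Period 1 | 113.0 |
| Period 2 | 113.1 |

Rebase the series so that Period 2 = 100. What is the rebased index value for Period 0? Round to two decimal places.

88.42

Rebased(Period 0) = 100.0 / 113.1 × 100 = 88.4173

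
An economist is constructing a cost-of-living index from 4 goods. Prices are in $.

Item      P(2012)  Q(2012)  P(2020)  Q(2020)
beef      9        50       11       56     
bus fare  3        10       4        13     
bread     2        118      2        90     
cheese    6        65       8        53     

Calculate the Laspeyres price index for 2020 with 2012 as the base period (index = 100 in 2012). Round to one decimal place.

Laspeyres price index uses base-period quantities as weights.
ΣP(2020)·Q(2012) = 11×50 + 4×10 + 2×118 + 8×65 = 550 + 40 + 236 + 520 = 1346
ΣP(2012)·Q(2012) = 9×50 + 3×10 + 2×118 + 6×65 = 450 + 30 + 236 + 390 = 1106
Index = 1346 / 1106 × 100 = 121.6998

121.7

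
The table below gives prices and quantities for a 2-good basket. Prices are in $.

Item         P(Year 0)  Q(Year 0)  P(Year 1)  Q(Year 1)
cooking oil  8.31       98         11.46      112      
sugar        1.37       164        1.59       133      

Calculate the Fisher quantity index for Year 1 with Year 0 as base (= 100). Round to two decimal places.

107.57

Laspeyres component (base-period weights):
ΣP(Year 0)Q(Year 1) = 8.31×112 + 1.37×133 = 930.72 + 182.21 = 1112.93
ΣP(Year 0)Q(Year 0) = 8.31×98 + 1.37×164 = 814.38 + 224.68 = 1039.06
L = 1112.93 / 1039.06 × 100 = 107.1093
Paasche component (current-period weights):
ΣP(Year 1)Q(Year 1) = 11.46×112 + 1.59×133 = 1283.52 + 211.47 = 1494.99
ΣP(Year 1)Q(Year 0) = 11.46×98 + 1.59×164 = 1123.08 + 260.76 = 1383.84
P = 1494.99 / 1383.84 × 100 = 108.0320
Fisher = √(L × P) = √(107.1093 × 108.0320) = 107.5697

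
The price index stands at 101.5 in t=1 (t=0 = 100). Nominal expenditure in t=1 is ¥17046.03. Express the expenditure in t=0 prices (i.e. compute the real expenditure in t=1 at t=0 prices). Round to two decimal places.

16794.12

Real = Nominal ÷ (Index/100) = 17046.03 ÷ (101.5/100)
     = 17046.03 ÷ 1.015 = 16794.1182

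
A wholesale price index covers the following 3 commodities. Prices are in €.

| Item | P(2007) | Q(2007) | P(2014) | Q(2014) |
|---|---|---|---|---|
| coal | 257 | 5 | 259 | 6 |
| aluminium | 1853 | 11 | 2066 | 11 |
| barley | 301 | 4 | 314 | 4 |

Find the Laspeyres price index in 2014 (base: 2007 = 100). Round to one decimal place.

Laspeyres price index uses base-period quantities as weights.
ΣP(2014)·Q(2007) = 259×5 + 2066×11 + 314×4 = 1295 + 22726 + 1256 = 25277
ΣP(2007)·Q(2007) = 257×5 + 1853×11 + 301×4 = 1285 + 20383 + 1204 = 22872
Index = 25277 / 22872 × 100 = 110.5150

110.5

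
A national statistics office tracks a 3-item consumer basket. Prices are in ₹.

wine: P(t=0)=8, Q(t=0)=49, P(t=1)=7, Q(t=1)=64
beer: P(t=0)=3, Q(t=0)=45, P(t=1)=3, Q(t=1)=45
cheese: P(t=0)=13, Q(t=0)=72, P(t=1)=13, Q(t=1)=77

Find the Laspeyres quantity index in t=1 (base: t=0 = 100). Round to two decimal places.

112.65

Laspeyres quantity index uses base-period prices as weights.
ΣP(t=0)·Q(t=1) = 8×64 + 3×45 + 13×77 = 512 + 135 + 1001 = 1648
ΣP(t=0)·Q(t=0) = 8×49 + 3×45 + 13×72 = 392 + 135 + 936 = 1463
Index = 1648 / 1463 × 100 = 112.6452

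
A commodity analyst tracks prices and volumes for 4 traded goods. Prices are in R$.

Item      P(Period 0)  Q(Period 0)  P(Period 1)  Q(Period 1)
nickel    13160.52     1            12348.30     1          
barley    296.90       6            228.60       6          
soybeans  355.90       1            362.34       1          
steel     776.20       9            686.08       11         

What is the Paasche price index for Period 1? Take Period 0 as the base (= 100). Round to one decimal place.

90.7

Paasche price index uses current-period quantities as weights.
ΣP(Period 1)·Q(Period 1) = 12348.30×1 + 228.60×6 + 362.34×1 + 686.08×11 = 12348.3 + 1371.6 + 362.34 + 7546.88 = 21629.12
ΣP(Period 0)·Q(Period 1) = 13160.52×1 + 296.90×6 + 355.90×1 + 776.20×11 = 13160.52 + 1781.4 + 355.9 + 8538.2 = 23836.02
Index = 21629.12 / 23836.02 × 100 = 90.7413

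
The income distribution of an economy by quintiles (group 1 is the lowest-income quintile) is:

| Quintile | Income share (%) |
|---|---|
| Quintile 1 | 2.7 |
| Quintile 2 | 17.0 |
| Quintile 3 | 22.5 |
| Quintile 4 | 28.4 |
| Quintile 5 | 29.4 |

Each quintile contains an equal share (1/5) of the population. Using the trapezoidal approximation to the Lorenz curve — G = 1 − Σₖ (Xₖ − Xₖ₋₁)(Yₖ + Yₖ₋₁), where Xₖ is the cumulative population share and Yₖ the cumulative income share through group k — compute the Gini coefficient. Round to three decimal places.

Cumulative income shares Yₖ: 0.0270, 0.1970, 0.4220, 0.7060, 1.0000
Σ (Xₖ−Xₖ₋₁)(Yₖ+Yₖ₋₁) = (1/5)(0.0270+0.0000) + (1/5)(0.1970+0.0270) + (1/5)(0.4220+0.1970) + (1/5)(0.7060+0.4220) + (1/5)(1.0000+0.7060)
  = 0.0054 + 0.0448 + 0.1238 + 0.2256 + 0.3412 = 0.7408
G = 1 − 0.7408 = 0.2592

0.259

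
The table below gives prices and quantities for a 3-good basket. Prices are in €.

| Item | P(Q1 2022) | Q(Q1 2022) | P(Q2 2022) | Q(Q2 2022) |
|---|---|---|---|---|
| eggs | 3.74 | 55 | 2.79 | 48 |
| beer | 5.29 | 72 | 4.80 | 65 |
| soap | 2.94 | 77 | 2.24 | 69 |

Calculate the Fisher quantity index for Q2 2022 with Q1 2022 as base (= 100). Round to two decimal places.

89.38

Laspeyres component (base-period weights):
ΣP(Q1 2022)Q(Q2 2022) = 3.74×48 + 5.29×65 + 2.94×69 = 179.52 + 343.85 + 202.86 = 726.23
ΣP(Q1 2022)Q(Q1 2022) = 3.74×55 + 5.29×72 + 2.94×77 = 205.7 + 380.88 + 226.38 = 812.96
L = 726.23 / 812.96 × 100 = 89.3316
Paasche component (current-period weights):
ΣP(Q2 2022)Q(Q2 2022) = 2.79×48 + 4.80×65 + 2.24×69 = 133.92 + 312 + 154.56 = 600.48
ΣP(Q2 2022)Q(Q1 2022) = 2.79×55 + 4.80×72 + 2.24×77 = 153.45 + 345.6 + 172.48 = 671.53
P = 600.48 / 671.53 × 100 = 89.4197
Fisher = √(L × P) = √(89.3316 × 89.4197) = 89.3756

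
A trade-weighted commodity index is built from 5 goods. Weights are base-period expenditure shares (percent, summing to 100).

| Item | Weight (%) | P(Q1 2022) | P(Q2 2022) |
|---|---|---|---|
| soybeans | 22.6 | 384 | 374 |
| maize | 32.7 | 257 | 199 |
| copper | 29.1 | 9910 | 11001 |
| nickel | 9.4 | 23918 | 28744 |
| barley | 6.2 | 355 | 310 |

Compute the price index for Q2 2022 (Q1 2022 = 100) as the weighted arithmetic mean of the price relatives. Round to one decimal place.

96.3

soybeans: 22.6 × (374/384) = 22.6 × 0.973958 = 22.0115
maize: 32.7 × (199/257) = 32.7 × 0.774319 = 25.3202
copper: 29.1 × (11001/9910) = 29.1 × 1.110091 = 32.3036
nickel: 9.4 × (28744/23918) = 9.4 × 1.201773 = 11.2967
barley: 6.2 × (310/355) = 6.2 × 0.873239 = 5.4141
Index = Σ wᵢ·(p₁ᵢ/p₀ᵢ) = 22.0115 + 25.3202 + 32.3036 + 11.2967 + 5.4141 = 96.3461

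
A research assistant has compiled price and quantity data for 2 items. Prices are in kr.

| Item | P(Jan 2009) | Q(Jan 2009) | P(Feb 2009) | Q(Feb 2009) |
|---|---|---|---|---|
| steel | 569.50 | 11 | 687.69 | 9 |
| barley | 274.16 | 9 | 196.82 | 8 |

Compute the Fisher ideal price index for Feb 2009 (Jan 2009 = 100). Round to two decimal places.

Laspeyres component (base-period weights):
ΣP(Feb 2009)Q(Jan 2009) = 687.69×11 + 196.82×9 = 7564.59 + 1771.38 = 9335.97
ΣP(Jan 2009)Q(Jan 2009) = 569.50×11 + 274.16×9 = 6264.5 + 2467.44 = 8731.94
L = 9335.97 / 8731.94 × 100 = 106.9175
Paasche component (current-period weights):
ΣP(Feb 2009)Q(Feb 2009) = 687.69×9 + 196.82×8 = 6189.21 + 1574.56 = 7763.77
ΣP(Jan 2009)Q(Feb 2009) = 569.50×9 + 274.16×8 = 5125.5 + 2193.28 = 7318.78
P = 7763.77 / 7318.78 × 100 = 106.0801
Fisher = √(L × P) = √(106.9175 × 106.0801) = 106.4980

106.50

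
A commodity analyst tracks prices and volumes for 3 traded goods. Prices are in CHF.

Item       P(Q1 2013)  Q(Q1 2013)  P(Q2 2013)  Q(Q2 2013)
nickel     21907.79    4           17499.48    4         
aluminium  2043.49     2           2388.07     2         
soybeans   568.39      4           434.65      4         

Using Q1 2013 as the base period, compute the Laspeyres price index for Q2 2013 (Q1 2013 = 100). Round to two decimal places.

81.40

Laspeyres price index uses base-period quantities as weights.
ΣP(Q2 2013)·Q(Q1 2013) = 17499.48×4 + 2388.07×2 + 434.65×4 = 69997.92 + 4776.14 + 1738.6 = 76512.66
ΣP(Q1 2013)·Q(Q1 2013) = 21907.79×4 + 2043.49×2 + 568.39×4 = 87631.16 + 4086.98 + 2273.56 = 93991.7
Index = 76512.66 / 93991.7 × 100 = 81.4036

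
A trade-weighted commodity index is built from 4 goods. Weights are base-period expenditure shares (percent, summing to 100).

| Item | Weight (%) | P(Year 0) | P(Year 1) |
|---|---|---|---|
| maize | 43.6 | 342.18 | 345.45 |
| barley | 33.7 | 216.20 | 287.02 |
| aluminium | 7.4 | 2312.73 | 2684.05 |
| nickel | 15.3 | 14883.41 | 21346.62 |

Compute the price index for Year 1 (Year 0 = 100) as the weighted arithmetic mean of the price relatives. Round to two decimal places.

maize: 43.6 × (345.45/342.18) = 43.6 × 1.009556 = 44.0167
barley: 33.7 × (287.02/216.20) = 33.7 × 1.327567 = 44.7390
aluminium: 7.4 × (2684.05/2312.73) = 7.4 × 1.160555 = 8.5881
nickel: 15.3 × (21346.62/14883.41) = 15.3 × 1.434256 = 21.9441
Index = Σ wᵢ·(p₁ᵢ/p₀ᵢ) = 44.0167 + 44.7390 + 8.5881 + 21.9441 = 119.2879

119.29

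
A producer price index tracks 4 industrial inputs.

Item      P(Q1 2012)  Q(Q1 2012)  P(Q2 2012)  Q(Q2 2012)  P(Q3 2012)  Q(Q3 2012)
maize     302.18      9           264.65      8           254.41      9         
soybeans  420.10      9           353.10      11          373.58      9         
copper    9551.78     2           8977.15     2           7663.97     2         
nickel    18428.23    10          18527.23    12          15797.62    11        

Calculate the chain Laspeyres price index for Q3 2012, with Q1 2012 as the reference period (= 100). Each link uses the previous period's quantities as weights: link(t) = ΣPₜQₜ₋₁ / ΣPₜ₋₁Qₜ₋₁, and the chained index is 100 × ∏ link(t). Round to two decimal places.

85.24

Link Q1 2012→Q2 2012:
ΣP(Q2 2012)Q(Q1 2012) = 264.65×9 + 353.10×9 + 8977.15×2 + 18527.23×10 = 2381.85 + 3177.9 + 17954.3 + 185272.3 = 208786.35
ΣP(Q1 2012)Q(Q1 2012) = 302.18×9 + 420.10×9 + 9551.78×2 + 18428.23×10 = 2719.62 + 3780.9 + 19103.56 + 184282.3 = 209886.38
link = 208786.35/209886.38 = 0.994759
Link Q2 2012→Q3 2012:
ΣP(Q3 2012)Q(Q2 2012) = 254.41×8 + 373.58×11 + 7663.97×2 + 15797.62×12 = 2035.28 + 4109.38 + 15327.94 + 189571.44 = 211044.04
ΣP(Q2 2012)Q(Q2 2012) = 264.65×8 + 353.10×11 + 8977.15×2 + 18527.23×12 = 2117.2 + 3884.1 + 17954.3 + 222326.76 = 246282.36
link = 211044.04/246282.36 = 0.856919
Chained index = 100 × 0.994759 × 0.856919 = 85.2428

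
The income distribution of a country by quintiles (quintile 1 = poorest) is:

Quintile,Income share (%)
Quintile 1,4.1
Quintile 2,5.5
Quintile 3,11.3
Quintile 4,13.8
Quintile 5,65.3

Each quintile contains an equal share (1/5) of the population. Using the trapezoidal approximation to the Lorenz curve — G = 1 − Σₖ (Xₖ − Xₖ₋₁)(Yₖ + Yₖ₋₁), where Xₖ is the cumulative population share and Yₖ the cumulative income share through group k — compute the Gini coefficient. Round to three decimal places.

0.523

Cumulative income shares Yₖ: 0.0410, 0.0960, 0.2090, 0.3470, 1.0000
Σ (Xₖ−Xₖ₋₁)(Yₖ+Yₖ₋₁) = (1/5)(0.0410+0.0000) + (1/5)(0.0960+0.0410) + (1/5)(0.2090+0.0960) + (1/5)(0.3470+0.2090) + (1/5)(1.0000+0.3470)
  = 0.0082 + 0.0274 + 0.0610 + 0.1112 + 0.2694 = 0.4772
G = 1 − 0.4772 = 0.5228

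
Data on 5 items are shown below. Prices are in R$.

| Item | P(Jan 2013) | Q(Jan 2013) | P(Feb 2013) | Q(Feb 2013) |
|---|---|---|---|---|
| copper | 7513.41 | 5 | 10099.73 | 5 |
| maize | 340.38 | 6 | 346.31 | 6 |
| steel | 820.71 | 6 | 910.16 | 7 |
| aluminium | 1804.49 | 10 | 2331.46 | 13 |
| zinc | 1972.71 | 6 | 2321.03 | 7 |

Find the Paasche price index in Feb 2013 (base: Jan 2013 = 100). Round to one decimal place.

Paasche price index uses current-period quantities as weights.
ΣP(Feb 2013)·Q(Feb 2013) = 10099.73×5 + 346.31×6 + 910.16×7 + 2331.46×13 + 2321.03×7 = 50498.65 + 2077.86 + 6371.12 + 30308.98 + 16247.21 = 105503.82
ΣP(Jan 2013)·Q(Feb 2013) = 7513.41×5 + 340.38×6 + 820.71×7 + 1804.49×13 + 1972.71×7 = 37567.05 + 2042.28 + 5744.97 + 23458.37 + 13808.97 = 82621.64
Index = 105503.82 / 82621.64 × 100 = 127.6951

127.7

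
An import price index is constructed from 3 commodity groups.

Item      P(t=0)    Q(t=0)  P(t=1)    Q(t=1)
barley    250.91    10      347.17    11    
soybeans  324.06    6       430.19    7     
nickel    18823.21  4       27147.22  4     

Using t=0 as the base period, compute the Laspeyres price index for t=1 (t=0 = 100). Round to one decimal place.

Laspeyres price index uses base-period quantities as weights.
ΣP(t=1)·Q(t=0) = 347.17×10 + 430.19×6 + 27147.22×4 = 3471.7 + 2581.14 + 108588.88 = 114641.72
ΣP(t=0)·Q(t=0) = 250.91×10 + 324.06×6 + 18823.21×4 = 2509.1 + 1944.36 + 75292.84 = 79746.3
Index = 114641.72 / 79746.3 × 100 = 143.7580

143.8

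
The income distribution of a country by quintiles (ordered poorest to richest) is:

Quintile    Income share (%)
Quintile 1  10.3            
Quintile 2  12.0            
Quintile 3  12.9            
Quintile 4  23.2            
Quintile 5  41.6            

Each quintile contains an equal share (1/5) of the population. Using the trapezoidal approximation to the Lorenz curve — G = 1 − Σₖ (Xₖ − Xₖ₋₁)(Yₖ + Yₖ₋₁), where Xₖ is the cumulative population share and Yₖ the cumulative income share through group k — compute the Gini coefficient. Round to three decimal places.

0.295

Cumulative income shares Yₖ: 0.1030, 0.2230, 0.3520, 0.5840, 1.0000
Σ (Xₖ−Xₖ₋₁)(Yₖ+Yₖ₋₁) = (1/5)(0.1030+0.0000) + (1/5)(0.2230+0.1030) + (1/5)(0.3520+0.2230) + (1/5)(0.5840+0.3520) + (1/5)(1.0000+0.5840)
  = 0.0206 + 0.0652 + 0.1150 + 0.1872 + 0.3168 = 0.7048
G = 1 − 0.7048 = 0.2952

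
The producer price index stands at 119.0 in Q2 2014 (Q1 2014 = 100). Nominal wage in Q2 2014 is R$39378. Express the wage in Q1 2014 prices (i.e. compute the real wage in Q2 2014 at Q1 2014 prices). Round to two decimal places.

33090.76

Real = Nominal ÷ (Index/100) = 39378 ÷ (119.0/100)
     = 39378 ÷ 1.190 = 33090.7563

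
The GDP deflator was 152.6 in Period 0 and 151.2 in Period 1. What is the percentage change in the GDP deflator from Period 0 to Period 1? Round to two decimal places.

Change = (151.2 − 152.6) / 152.6 × 100
       = -1.4 / 152.6 × 100 = -0.9174%

-0.92%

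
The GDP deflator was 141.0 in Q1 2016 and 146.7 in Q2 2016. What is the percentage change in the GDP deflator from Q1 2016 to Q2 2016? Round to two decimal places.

Change = (146.7 − 141.0) / 141.0 × 100
       = 5.7 / 141.0 × 100 = 4.0426%

4.04%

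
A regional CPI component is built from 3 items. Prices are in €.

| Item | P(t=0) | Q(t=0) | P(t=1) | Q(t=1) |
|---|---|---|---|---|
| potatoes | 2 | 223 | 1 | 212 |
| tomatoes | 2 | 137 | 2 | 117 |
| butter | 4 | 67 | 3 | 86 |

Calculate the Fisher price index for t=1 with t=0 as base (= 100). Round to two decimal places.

Laspeyres component (base-period weights):
ΣP(t=1)Q(t=0) = 1×223 + 2×137 + 3×67 = 223 + 274 + 201 = 698
ΣP(t=0)Q(t=0) = 2×223 + 2×137 + 4×67 = 446 + 274 + 268 = 988
L = 698 / 988 × 100 = 70.6478
Paasche component (current-period weights):
ΣP(t=1)Q(t=1) = 1×212 + 2×117 + 3×86 = 212 + 234 + 258 = 704
ΣP(t=0)Q(t=1) = 2×212 + 2×117 + 4×86 = 424 + 234 + 344 = 1002
P = 704 / 1002 × 100 = 70.2595
Fisher = √(L × P) = √(70.6478 × 70.2595) = 70.4534

70.45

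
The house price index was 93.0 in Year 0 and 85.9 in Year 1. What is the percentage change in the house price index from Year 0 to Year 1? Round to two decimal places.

Change = (85.9 − 93.0) / 93.0 × 100
       = -7.1 / 93.0 × 100 = -7.6344%

-7.63%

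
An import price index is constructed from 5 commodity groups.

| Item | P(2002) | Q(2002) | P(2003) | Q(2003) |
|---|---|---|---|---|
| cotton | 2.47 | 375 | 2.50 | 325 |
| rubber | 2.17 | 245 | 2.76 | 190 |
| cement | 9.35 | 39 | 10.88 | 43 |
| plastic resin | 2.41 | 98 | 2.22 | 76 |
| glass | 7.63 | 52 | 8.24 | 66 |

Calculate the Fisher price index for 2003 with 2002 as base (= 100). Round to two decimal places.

Laspeyres component (base-period weights):
ΣP(2003)Q(2002) = 2.50×375 + 2.76×245 + 10.88×39 + 2.22×98 + 8.24×52 = 937.5 + 676.2 + 424.32 + 217.56 + 428.48 = 2684.06
ΣP(2002)Q(2002) = 2.47×375 + 2.17×245 + 9.35×39 + 2.41×98 + 7.63×52 = 926.25 + 531.65 + 364.65 + 236.18 + 396.76 = 2455.49
L = 2684.06 / 2455.49 × 100 = 109.3085
Paasche component (current-period weights):
ΣP(2003)Q(2003) = 2.50×325 + 2.76×190 + 10.88×43 + 2.22×76 + 8.24×66 = 812.5 + 524.4 + 467.84 + 168.72 + 543.84 = 2517.3
ΣP(2002)Q(2003) = 2.47×325 + 2.17×190 + 9.35×43 + 2.41×76 + 7.63×66 = 802.75 + 412.3 + 402.05 + 183.16 + 503.58 = 2303.84
P = 2517.3 / 2303.84 × 100 = 109.2654
Fisher = √(L × P) = √(109.3085 × 109.2654) = 109.2870

109.29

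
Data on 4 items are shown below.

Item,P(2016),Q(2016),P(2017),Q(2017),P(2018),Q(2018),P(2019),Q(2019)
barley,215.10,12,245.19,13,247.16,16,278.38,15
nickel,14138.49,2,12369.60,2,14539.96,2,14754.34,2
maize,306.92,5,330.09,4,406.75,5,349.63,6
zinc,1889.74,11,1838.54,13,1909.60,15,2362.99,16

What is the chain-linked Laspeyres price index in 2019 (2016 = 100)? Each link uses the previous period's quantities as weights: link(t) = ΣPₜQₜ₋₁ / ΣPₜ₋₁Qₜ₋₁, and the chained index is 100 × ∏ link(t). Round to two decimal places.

115.03

Link 2016→2017:
ΣP(2017)Q(2016) = 245.19×12 + 12369.60×2 + 330.09×5 + 1838.54×11 = 2942.28 + 24739.2 + 1650.45 + 20223.94 = 49555.87
ΣP(2016)Q(2016) = 215.10×12 + 14138.49×2 + 306.92×5 + 1889.74×11 = 2581.2 + 28276.98 + 1534.6 + 20787.14 = 53179.92
link = 49555.87/53179.92 = 0.931853
Link 2017→2018:
ΣP(2018)Q(2017) = 247.16×13 + 14539.96×2 + 406.75×4 + 1909.60×13 = 3213.08 + 29079.92 + 1627 + 24824.8 = 58744.8
ΣP(2017)Q(2017) = 245.19×13 + 12369.60×2 + 330.09×4 + 1838.54×13 = 3187.47 + 24739.2 + 1320.36 + 23901.02 = 53148.05
link = 58744.8/53148.05 = 1.105305
Link 2018→2019:
ΣP(2019)Q(2018) = 278.38×16 + 14754.34×2 + 349.63×5 + 2362.99×15 = 4454.08 + 29508.68 + 1748.15 + 35444.85 = 71155.76
ΣP(2018)Q(2018) = 247.16×16 + 14539.96×2 + 406.75×5 + 1909.60×15 = 3954.56 + 29079.92 + 2033.75 + 28644 = 63712.23
link = 71155.76/63712.23 = 1.116830
Chained index = 100 × 0.931853 × 1.105305 × 1.116830 = 115.0315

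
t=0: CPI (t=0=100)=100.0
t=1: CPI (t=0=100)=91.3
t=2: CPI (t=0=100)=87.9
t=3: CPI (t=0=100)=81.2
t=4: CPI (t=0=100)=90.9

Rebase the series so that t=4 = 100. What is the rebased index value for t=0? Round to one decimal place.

Rebased(t=0) = 100.0 / 90.9 × 100 = 110.0110

110.0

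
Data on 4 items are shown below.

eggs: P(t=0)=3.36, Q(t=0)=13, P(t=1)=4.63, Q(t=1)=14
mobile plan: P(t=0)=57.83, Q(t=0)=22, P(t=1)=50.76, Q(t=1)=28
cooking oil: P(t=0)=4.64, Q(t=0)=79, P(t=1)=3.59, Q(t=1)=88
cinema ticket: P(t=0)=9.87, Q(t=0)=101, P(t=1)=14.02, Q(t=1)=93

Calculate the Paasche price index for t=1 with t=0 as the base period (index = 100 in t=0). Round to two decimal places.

Paasche price index uses current-period quantities as weights.
ΣP(t=1)·Q(t=1) = 4.63×14 + 50.76×28 + 3.59×88 + 14.02×93 = 64.82 + 1421.28 + 315.92 + 1303.86 = 3105.88
ΣP(t=0)·Q(t=1) = 3.36×14 + 57.83×28 + 4.64×88 + 9.87×93 = 47.04 + 1619.24 + 408.32 + 917.91 = 2992.51
Index = 3105.88 / 2992.51 × 100 = 103.7885

103.79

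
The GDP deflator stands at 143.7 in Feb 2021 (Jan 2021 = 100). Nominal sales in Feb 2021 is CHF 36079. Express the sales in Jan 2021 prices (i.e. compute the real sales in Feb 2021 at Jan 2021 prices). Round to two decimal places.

25107.17

Real = Nominal ÷ (Index/100) = 36079 ÷ (143.7/100)
     = 36079 ÷ 1.437 = 25107.1677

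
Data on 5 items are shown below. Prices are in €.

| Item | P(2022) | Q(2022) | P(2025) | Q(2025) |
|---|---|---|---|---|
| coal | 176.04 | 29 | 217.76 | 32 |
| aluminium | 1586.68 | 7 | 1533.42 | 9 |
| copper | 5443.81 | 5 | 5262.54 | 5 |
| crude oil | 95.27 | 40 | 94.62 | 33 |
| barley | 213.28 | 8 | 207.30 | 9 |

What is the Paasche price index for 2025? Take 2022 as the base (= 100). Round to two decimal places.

99.76

Paasche price index uses current-period quantities as weights.
ΣP(2025)·Q(2025) = 217.76×32 + 1533.42×9 + 5262.54×5 + 94.62×33 + 207.30×9 = 6968.32 + 13800.78 + 26312.7 + 3122.46 + 1865.7 = 52069.96
ΣP(2022)·Q(2025) = 176.04×32 + 1586.68×9 + 5443.81×5 + 95.27×33 + 213.28×9 = 5633.28 + 14280.12 + 27219.05 + 3143.91 + 1919.52 = 52195.88
Index = 52069.96 / 52195.88 × 100 = 99.7588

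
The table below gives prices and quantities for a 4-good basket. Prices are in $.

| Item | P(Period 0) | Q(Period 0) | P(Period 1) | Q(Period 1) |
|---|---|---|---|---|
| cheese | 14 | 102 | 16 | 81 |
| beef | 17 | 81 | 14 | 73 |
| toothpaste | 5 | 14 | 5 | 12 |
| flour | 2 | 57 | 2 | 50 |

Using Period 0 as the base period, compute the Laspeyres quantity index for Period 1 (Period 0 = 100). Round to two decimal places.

Laspeyres quantity index uses base-period prices as weights.
ΣP(Period 0)·Q(Period 1) = 14×81 + 17×73 + 5×12 + 2×50 = 1134 + 1241 + 60 + 100 = 2535
ΣP(Period 0)·Q(Period 0) = 14×102 + 17×81 + 5×14 + 2×57 = 1428 + 1377 + 70 + 114 = 2989
Index = 2535 / 2989 × 100 = 84.8110

84.81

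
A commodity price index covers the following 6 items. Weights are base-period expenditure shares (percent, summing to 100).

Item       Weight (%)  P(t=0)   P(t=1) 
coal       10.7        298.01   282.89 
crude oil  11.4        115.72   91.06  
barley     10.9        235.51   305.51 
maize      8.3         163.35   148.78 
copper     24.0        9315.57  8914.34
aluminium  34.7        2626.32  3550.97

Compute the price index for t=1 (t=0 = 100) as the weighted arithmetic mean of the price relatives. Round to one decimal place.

coal: 10.7 × (282.89/298.01) = 10.7 × 0.949263 = 10.1571
crude oil: 11.4 × (91.06/115.72) = 11.4 × 0.786899 = 8.9707
barley: 10.9 × (305.51/235.51) = 10.9 × 1.297227 = 14.1398
maize: 8.3 × (148.78/163.35) = 8.3 × 0.910805 = 7.5597
copper: 24.0 × (8914.34/9315.57) = 24.0 × 0.956929 = 22.9663
aluminium: 34.7 × (3550.97/2626.32) = 34.7 × 1.352071 = 46.9168
Index = Σ wᵢ·(p₁ᵢ/p₀ᵢ) = 10.1571 + 8.9707 + 14.1398 + 7.5597 + 22.9663 + 46.9168 = 110.7104

110.7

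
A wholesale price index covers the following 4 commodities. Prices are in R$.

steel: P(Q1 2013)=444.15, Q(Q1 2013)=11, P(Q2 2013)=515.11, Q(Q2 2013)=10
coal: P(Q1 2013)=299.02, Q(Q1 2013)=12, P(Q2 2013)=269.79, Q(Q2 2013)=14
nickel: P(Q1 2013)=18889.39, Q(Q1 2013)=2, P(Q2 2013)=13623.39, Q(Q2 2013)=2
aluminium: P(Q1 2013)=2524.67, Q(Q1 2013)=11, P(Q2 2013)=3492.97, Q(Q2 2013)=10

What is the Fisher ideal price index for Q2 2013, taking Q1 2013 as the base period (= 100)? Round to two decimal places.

99.99

Laspeyres component (base-period weights):
ΣP(Q2 2013)Q(Q1 2013) = 515.11×11 + 269.79×12 + 13623.39×2 + 3492.97×11 = 5666.21 + 3237.48 + 27246.78 + 38422.67 = 74573.14
ΣP(Q1 2013)Q(Q1 2013) = 444.15×11 + 299.02×12 + 18889.39×2 + 2524.67×11 = 4885.65 + 3588.24 + 37778.78 + 27771.37 = 74024.04
L = 74573.14 / 74024.04 × 100 = 100.7418
Paasche component (current-period weights):
ΣP(Q2 2013)Q(Q2 2013) = 515.11×10 + 269.79×14 + 13623.39×2 + 3492.97×10 = 5151.1 + 3777.06 + 27246.78 + 34929.7 = 71104.64
ΣP(Q1 2013)Q(Q2 2013) = 444.15×10 + 299.02×14 + 18889.39×2 + 2524.67×10 = 4441.5 + 4186.28 + 37778.78 + 25246.7 = 71653.26
P = 71104.64 / 71653.26 × 100 = 99.2343
Fisher = √(L × P) = √(100.7418 × 99.2343) = 99.9852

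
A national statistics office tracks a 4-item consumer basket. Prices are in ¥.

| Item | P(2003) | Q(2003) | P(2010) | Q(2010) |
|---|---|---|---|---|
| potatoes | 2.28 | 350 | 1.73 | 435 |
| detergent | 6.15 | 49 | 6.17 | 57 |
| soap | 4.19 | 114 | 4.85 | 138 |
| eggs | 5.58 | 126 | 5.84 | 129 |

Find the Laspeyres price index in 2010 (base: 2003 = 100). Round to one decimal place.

Laspeyres price index uses base-period quantities as weights.
ΣP(2010)·Q(2003) = 1.73×350 + 6.17×49 + 4.85×114 + 5.84×126 = 605.5 + 302.33 + 552.9 + 735.84 = 2196.57
ΣP(2003)·Q(2003) = 2.28×350 + 6.15×49 + 4.19×114 + 5.58×126 = 798 + 301.35 + 477.66 + 703.08 = 2280.09
Index = 2196.57 / 2280.09 × 100 = 96.3370

96.3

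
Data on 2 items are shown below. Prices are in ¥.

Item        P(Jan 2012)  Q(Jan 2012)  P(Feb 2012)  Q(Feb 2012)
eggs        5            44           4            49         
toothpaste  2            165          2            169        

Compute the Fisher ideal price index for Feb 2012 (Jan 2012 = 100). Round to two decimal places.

91.80

Laspeyres component (base-period weights):
ΣP(Feb 2012)Q(Jan 2012) = 4×44 + 2×165 = 176 + 330 = 506
ΣP(Jan 2012)Q(Jan 2012) = 5×44 + 2×165 = 220 + 330 = 550
L = 506 / 550 × 100 = 92.0000
Paasche component (current-period weights):
ΣP(Feb 2012)Q(Feb 2012) = 4×49 + 2×169 = 196 + 338 = 534
ΣP(Jan 2012)Q(Feb 2012) = 5×49 + 2×169 = 245 + 338 = 583
P = 534 / 583 × 100 = 91.5952
Fisher = √(L × P) = √(92.0000 × 91.5952) = 91.7974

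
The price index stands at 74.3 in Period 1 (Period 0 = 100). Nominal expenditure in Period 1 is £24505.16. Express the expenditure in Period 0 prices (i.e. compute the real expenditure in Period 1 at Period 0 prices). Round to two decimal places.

Real = Nominal ÷ (Index/100) = 24505.16 ÷ (74.3/100)
     = 24505.16 ÷ 0.743 = 32981.3728

32981.37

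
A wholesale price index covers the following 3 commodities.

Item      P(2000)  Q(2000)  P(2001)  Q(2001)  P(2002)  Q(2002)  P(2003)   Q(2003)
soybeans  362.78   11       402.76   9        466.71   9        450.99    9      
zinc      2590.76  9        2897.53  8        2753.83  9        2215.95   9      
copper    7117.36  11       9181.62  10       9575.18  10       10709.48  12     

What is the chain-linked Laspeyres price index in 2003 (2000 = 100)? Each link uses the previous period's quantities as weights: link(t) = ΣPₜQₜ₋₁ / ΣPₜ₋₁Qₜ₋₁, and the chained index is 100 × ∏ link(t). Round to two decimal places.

Link 2000→2001:
ΣP(2001)Q(2000) = 402.76×11 + 2897.53×9 + 9181.62×11 = 4430.36 + 26077.77 + 100997.82 = 131505.95
ΣP(2000)Q(2000) = 362.78×11 + 2590.76×9 + 7117.36×11 = 3990.58 + 23316.84 + 78290.96 = 105598.38
link = 131505.95/105598.38 = 1.245341
Link 2001→2002:
ΣP(2002)Q(2001) = 466.71×9 + 2753.83×8 + 9575.18×10 = 4200.39 + 22030.64 + 95751.8 = 121982.83
ΣP(2001)Q(2001) = 402.76×9 + 2897.53×8 + 9181.62×10 = 3624.84 + 23180.24 + 91816.2 = 118621.28
link = 121982.83/118621.28 = 1.028339
Link 2002→2003:
ΣP(2003)Q(2002) = 450.99×9 + 2215.95×9 + 10709.48×10 = 4058.91 + 19943.55 + 107094.8 = 131097.26
ΣP(2002)Q(2002) = 466.71×9 + 2753.83×9 + 9575.18×10 = 4200.39 + 24784.47 + 95751.8 = 124736.66
link = 131097.26/124736.66 = 1.050992
Chained index = 100 × 1.245341 × 1.028339 × 1.050992 = 134.5934

134.59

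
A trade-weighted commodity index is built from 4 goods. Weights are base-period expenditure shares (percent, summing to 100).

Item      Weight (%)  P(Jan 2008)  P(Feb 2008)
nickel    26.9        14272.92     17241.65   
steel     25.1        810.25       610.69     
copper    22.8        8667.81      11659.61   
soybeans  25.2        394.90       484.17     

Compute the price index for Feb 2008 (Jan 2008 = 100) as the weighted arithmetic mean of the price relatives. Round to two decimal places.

nickel: 26.9 × (17241.65/14272.92) = 26.9 × 1.207997 = 32.4951
steel: 25.1 × (610.69/810.25) = 25.1 × 0.753706 = 18.9180
copper: 22.8 × (11659.61/8667.81) = 22.8 × 1.345162 = 30.6697
soybeans: 25.2 × (484.17/394.90) = 25.2 × 1.226057 = 30.8966
Index = Σ wᵢ·(p₁ᵢ/p₀ᵢ) = 32.4951 + 18.9180 + 30.6697 + 30.8966 = 112.9795

112.98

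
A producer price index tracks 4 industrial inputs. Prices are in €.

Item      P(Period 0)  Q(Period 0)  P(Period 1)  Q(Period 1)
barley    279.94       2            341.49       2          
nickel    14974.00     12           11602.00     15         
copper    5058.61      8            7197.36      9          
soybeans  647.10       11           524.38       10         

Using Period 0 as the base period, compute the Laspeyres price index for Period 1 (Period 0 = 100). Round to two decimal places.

Laspeyres price index uses base-period quantities as weights.
ΣP(Period 1)·Q(Period 0) = 341.49×2 + 11602.00×12 + 7197.36×8 + 524.38×11 = 682.98 + 139224 + 57578.88 + 5768.18 = 203254.04
ΣP(Period 0)·Q(Period 0) = 279.94×2 + 14974.00×12 + 5058.61×8 + 647.10×11 = 559.88 + 179688 + 40468.88 + 7118.1 = 227834.86
Index = 203254.04 / 227834.86 × 100 = 89.2111

89.21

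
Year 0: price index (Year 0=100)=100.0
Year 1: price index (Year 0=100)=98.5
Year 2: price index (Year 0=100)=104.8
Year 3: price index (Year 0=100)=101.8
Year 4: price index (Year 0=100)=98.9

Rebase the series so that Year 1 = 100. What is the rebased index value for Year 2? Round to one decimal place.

Rebased(Year 2) = 104.8 / 98.5 × 100 = 106.3959

106.4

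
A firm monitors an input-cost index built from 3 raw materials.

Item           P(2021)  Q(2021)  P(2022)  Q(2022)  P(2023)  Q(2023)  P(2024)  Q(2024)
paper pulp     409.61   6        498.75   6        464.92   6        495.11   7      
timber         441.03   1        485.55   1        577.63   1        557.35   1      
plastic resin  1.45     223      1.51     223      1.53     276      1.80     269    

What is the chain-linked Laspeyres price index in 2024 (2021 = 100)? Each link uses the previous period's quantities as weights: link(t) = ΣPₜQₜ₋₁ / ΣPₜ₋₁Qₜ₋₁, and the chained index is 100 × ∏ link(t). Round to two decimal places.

Link 2021→2022:
ΣP(2022)Q(2021) = 498.75×6 + 485.55×1 + 1.51×223 = 2992.5 + 485.55 + 336.73 = 3814.78
ΣP(2021)Q(2021) = 409.61×6 + 441.03×1 + 1.45×223 = 2457.66 + 441.03 + 323.35 = 3222.04
link = 3814.78/3222.04 = 1.183964
Link 2022→2023:
ΣP(2023)Q(2022) = 464.92×6 + 577.63×1 + 1.53×223 = 2789.52 + 577.63 + 341.19 = 3708.34
ΣP(2022)Q(2022) = 498.75×6 + 485.55×1 + 1.51×223 = 2992.5 + 485.55 + 336.73 = 3814.78
link = 3708.34/3814.78 = 0.972098
Link 2023→2024:
ΣP(2024)Q(2023) = 495.11×6 + 557.35×1 + 1.80×276 = 2970.66 + 557.35 + 496.8 = 4024.81
ΣP(2023)Q(2023) = 464.92×6 + 577.63×1 + 1.53×276 = 2789.52 + 577.63 + 422.28 = 3789.43
link = 4024.81/3789.43 = 1.062115
Chained index = 100 × 1.183964 × 0.972098 × 1.062115 = 122.2419

122.24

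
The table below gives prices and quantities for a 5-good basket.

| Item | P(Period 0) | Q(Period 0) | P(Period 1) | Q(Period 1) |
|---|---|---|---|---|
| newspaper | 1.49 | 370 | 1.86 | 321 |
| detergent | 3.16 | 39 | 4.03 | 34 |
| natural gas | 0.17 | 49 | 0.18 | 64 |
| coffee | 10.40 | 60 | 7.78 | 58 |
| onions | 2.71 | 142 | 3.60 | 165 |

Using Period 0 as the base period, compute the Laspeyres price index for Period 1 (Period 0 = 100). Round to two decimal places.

108.31

Laspeyres price index uses base-period quantities as weights.
ΣP(Period 1)·Q(Period 0) = 1.86×370 + 4.03×39 + 0.18×49 + 7.78×60 + 3.60×142 = 688.2 + 157.17 + 8.82 + 466.8 + 511.2 = 1832.19
ΣP(Period 0)·Q(Period 0) = 1.49×370 + 3.16×39 + 0.17×49 + 10.40×60 + 2.71×142 = 551.3 + 123.24 + 8.33 + 624 + 384.82 = 1691.69
Index = 1832.19 / 1691.69 × 100 = 108.3053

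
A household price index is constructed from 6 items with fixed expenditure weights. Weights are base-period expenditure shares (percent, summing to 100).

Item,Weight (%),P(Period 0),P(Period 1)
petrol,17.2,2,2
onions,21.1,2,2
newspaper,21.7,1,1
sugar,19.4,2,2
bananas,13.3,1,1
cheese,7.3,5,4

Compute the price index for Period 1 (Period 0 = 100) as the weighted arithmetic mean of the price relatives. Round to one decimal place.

petrol: 17.2 × (2/2) = 17.2 × 1.000000 = 17.2000
onions: 21.1 × (2/2) = 21.1 × 1.000000 = 21.1000
newspaper: 21.7 × (1/1) = 21.7 × 1.000000 = 21.7000
sugar: 19.4 × (2/2) = 19.4 × 1.000000 = 19.4000
bananas: 13.3 × (1/1) = 13.3 × 1.000000 = 13.3000
cheese: 7.3 × (4/5) = 7.3 × 0.800000 = 5.8400
Index = Σ wᵢ·(p₁ᵢ/p₀ᵢ) = 17.2000 + 21.1000 + 21.7000 + 19.4000 + 13.3000 + 5.8400 = 98.5400

98.5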